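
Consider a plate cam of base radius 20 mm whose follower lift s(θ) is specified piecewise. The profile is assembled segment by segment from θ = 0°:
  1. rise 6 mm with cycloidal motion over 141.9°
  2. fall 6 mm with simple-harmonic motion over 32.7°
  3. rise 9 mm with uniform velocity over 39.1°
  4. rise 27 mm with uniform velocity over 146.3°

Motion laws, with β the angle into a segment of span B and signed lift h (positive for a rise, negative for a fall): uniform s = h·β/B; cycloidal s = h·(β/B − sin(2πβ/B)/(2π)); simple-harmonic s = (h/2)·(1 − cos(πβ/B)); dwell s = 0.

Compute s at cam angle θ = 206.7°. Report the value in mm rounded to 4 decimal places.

seg 1 [0°–141.9°] cycloidal, h=6: full span → s += 6 → s = 6.0000
seg 2 [141.9°–174.6°] simple-harmonic, h=-6: full span → s += -6 → s = 0.0000
seg 3 [174.6°–213.7°] uniform, h=9: θ=206.7° here. β=32.1, B=39.1. 9·32.1/39.1 = 7.3887 → s = 7.3887

7.3887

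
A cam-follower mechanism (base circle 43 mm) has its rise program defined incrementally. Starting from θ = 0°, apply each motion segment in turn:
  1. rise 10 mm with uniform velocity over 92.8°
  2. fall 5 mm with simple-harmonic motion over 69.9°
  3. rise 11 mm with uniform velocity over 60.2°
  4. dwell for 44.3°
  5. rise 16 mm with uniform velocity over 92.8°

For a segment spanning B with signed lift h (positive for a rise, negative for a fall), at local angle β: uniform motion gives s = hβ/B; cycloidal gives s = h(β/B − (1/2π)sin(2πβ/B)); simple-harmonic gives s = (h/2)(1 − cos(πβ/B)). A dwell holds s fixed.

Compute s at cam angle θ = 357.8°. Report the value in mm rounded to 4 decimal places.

seg 1 [0°–92.8°] uniform, h=10: full span → s += 10 → s = 10.0000
seg 2 [92.8°–162.7°] simple-harmonic, h=-5: full span → s += -5 → s = 5.0000
seg 3 [162.7°–222.9°] uniform, h=11: full span → s += 11 → s = 16.0000
seg 4 [222.9°–267.2°] dwell: s stays 16.0000
seg 5 [267.2°–360°] uniform, h=16: θ=357.8° here. β=90.6, B=92.8. 16·90.6/92.8 = 15.6207 → s = 31.6207

31.6207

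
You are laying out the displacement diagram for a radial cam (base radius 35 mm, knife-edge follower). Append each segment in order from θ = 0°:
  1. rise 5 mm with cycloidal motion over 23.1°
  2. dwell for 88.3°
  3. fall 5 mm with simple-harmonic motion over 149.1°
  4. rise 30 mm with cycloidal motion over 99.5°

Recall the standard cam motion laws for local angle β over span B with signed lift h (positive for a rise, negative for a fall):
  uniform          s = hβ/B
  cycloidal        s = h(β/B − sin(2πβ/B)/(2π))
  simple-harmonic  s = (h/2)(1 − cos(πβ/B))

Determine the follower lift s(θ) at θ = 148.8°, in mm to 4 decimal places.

seg 1 [0°–23.1°] cycloidal, h=5: full span → s += 5 → s = 5.0000
seg 2 [23.1°–111.4°] dwell: s stays 5.0000
seg 3 [111.4°–260.5°] simple-harmonic, h=-5: θ=148.8° here. β=37.4, B=149.1. -5/2·(1 − cos(π·0.2508)) = -0.7369 → s = 4.2631

4.2631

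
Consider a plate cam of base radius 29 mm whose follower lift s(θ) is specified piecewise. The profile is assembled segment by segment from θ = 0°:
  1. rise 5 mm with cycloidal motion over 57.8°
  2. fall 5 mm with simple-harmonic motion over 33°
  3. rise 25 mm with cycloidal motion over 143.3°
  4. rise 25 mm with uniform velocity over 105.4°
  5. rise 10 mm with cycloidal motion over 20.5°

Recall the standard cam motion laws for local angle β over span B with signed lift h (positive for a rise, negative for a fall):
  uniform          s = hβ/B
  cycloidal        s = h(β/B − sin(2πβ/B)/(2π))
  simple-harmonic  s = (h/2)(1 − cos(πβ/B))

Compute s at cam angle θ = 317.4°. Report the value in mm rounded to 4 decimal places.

seg 1 [0°–57.8°] cycloidal, h=5: full span → s += 5 → s = 5.0000
seg 2 [57.8°–90.8°] simple-harmonic, h=-5: full span → s += -5 → s = 0.0000
seg 3 [90.8°–234.1°] cycloidal, h=25: full span → s += 25 → s = 25.0000
seg 4 [234.1°–339.5°] uniform, h=25: θ=317.4° here. β=83.3, B=105.4. 25·83.3/105.4 = 19.7581 → s = 44.7581

44.7581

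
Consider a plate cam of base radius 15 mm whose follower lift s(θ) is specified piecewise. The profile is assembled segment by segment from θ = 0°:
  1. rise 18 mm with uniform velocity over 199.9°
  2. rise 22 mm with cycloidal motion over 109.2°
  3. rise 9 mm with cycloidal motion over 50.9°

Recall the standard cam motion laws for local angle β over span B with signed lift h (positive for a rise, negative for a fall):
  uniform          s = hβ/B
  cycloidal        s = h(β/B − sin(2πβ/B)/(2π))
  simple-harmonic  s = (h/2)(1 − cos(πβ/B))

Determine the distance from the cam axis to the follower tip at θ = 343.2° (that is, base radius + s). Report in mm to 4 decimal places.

seg 1 [0°–199.9°] uniform, h=18: full span → s += 18 → s = 18.0000
seg 2 [199.9°–309.1°] cycloidal, h=22: full span → s += 22 → s = 40.0000
seg 3 [309.1°–360°] cycloidal, h=9: θ=343.2° here. β=34.1, B=50.9. 9·(0.6699 − sin(2π·0.6699)/(2π)) = 7.2844 → s = 47.2844
radial distance = base radius + s = 15 + 47.2844 = 62.2844

62.2844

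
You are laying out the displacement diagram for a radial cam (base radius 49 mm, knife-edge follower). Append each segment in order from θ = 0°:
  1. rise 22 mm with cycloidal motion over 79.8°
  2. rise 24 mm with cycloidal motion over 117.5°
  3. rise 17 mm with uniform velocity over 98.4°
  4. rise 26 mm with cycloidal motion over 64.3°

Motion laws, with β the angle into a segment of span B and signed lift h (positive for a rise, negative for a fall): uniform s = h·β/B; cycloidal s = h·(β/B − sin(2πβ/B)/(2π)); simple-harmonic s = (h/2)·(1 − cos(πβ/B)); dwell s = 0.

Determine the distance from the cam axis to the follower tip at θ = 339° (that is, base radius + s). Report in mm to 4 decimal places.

seg 1 [0°–79.8°] cycloidal, h=22: full span → s += 22 → s = 22.0000
seg 2 [79.8°–197.3°] cycloidal, h=24: full span → s += 24 → s = 46.0000
seg 3 [197.3°–295.7°] uniform, h=17: full span → s += 17 → s = 63.0000
seg 4 [295.7°–360°] cycloidal, h=26: θ=339° here. β=43.3, B=64.3. 26·(0.6734 − sin(2π·0.6734)/(2π)) = 21.1766 → s = 84.1766
radial distance = base radius + s = 49 + 84.1766 = 133.1766

133.1766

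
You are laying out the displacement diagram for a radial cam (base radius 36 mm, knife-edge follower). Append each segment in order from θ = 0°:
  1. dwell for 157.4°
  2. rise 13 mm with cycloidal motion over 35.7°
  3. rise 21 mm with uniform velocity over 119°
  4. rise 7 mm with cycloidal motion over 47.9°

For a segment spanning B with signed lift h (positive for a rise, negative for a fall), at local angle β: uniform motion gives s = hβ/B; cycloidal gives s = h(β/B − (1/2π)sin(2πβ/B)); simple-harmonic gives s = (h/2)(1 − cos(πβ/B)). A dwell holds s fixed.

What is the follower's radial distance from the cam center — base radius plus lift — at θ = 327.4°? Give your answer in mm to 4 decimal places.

seg 1 [0°–157.4°] dwell: s stays 0.0000
seg 2 [157.4°–193.1°] cycloidal, h=13: full span → s += 13 → s = 13.0000
seg 3 [193.1°–312.1°] uniform, h=21: full span → s += 21 → s = 34.0000
seg 4 [312.1°–360°] cycloidal, h=7: θ=327.4° here. β=15.3, B=47.9. 7·(0.3194 − sin(2π·0.3194)/(2π)) = 1.2261 → s = 35.2261
radial distance = base radius + s = 36 + 35.2261 = 71.2261

71.2261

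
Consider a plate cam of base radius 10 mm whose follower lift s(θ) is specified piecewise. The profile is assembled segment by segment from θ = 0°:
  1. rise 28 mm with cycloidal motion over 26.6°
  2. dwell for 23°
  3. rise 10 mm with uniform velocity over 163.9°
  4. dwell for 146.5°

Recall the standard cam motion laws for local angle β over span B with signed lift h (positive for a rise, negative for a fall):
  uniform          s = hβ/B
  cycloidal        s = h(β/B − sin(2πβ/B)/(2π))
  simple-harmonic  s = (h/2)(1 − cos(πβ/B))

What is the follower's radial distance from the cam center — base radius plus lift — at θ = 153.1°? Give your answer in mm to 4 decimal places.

seg 1 [0°–26.6°] cycloidal, h=28: full span → s += 28 → s = 28.0000
seg 2 [26.6°–49.6°] dwell: s stays 28.0000
seg 3 [49.6°–213.5°] uniform, h=10: θ=153.1° here. β=103.5, B=163.9. 10·103.5/163.9 = 6.3148 → s = 34.3148
radial distance = base radius + s = 10 + 34.3148 = 44.3148

44.3148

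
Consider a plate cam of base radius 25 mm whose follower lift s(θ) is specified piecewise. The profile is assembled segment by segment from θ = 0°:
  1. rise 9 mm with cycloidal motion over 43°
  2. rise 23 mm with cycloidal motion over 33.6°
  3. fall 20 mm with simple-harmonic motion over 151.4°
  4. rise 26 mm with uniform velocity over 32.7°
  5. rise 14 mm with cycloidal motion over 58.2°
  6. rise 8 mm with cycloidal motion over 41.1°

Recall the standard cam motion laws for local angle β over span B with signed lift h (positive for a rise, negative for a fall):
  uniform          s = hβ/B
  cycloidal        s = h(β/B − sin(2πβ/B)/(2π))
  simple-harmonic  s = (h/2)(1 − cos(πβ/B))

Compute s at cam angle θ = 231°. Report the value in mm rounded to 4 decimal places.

seg 1 [0°–43°] cycloidal, h=9: full span → s += 9 → s = 9.0000
seg 2 [43°–76.6°] cycloidal, h=23: full span → s += 23 → s = 32.0000
seg 3 [76.6°–228°] simple-harmonic, h=-20: full span → s += -20 → s = 12.0000
seg 4 [228°–260.7°] uniform, h=26: θ=231° here. β=3, B=32.7. 26·3/32.7 = 2.3853 → s = 14.3853

14.3853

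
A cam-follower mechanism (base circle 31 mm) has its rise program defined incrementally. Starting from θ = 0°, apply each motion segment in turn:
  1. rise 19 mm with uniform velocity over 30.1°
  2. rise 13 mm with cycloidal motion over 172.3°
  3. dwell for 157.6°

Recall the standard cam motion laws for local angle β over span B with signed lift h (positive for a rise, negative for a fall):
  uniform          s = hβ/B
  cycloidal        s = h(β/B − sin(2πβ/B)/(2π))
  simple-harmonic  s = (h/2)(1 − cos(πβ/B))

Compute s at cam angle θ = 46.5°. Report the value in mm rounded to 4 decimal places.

seg 1 [0°–30.1°] uniform, h=19: full span → s += 19 → s = 19.0000
seg 2 [30.1°–202.4°] cycloidal, h=13: θ=46.5° here. β=16.4, B=172.3. 13·(0.0952 − sin(2π·0.0952)/(2π)) = 0.0725 → s = 19.0725

19.0725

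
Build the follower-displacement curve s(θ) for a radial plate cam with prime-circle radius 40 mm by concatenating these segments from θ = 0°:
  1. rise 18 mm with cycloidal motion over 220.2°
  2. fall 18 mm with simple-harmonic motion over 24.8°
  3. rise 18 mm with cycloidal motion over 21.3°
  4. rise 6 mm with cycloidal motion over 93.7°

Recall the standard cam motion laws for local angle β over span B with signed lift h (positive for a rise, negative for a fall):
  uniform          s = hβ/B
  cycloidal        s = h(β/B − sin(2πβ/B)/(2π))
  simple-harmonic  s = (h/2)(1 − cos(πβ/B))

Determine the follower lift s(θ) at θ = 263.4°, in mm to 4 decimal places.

seg 1 [0°–220.2°] cycloidal, h=18: full span → s += 18 → s = 18.0000
seg 2 [220.2°–245°] simple-harmonic, h=-18: full span → s += -18 → s = 0.0000
seg 3 [245°–266.3°] cycloidal, h=18: θ=263.4° here. β=18.4, B=21.3. 18·(0.8638 − sin(2π·0.8638)/(2π)) = 17.7118 → s = 17.7118

17.7118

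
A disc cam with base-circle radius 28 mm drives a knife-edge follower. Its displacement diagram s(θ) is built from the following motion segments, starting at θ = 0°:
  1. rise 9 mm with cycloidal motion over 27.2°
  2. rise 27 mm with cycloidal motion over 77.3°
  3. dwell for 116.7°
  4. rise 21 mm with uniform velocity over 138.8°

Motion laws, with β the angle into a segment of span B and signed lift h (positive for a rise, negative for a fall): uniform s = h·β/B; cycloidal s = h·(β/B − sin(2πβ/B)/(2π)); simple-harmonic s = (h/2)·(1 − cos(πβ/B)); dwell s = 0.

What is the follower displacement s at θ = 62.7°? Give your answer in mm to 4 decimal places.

seg 1 [0°–27.2°] cycloidal, h=9: full span → s += 9 → s = 9.0000
seg 2 [27.2°–104.5°] cycloidal, h=27: θ=62.7° here. β=35.5, B=77.3. 27·(0.4592 − sin(2π·0.4592)/(2π)) = 11.3115 → s = 20.3115

20.3115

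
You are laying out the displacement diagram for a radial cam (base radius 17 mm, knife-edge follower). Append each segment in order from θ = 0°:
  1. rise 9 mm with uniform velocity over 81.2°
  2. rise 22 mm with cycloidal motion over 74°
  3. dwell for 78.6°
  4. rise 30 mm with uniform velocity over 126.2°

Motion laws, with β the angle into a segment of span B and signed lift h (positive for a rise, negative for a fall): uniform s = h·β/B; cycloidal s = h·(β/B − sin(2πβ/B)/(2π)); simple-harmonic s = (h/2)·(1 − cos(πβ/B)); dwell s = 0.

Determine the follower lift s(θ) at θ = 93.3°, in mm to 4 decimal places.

seg 1 [0°–81.2°] uniform, h=9: full span → s += 9 → s = 9.0000
seg 2 [81.2°–155.2°] cycloidal, h=22: θ=93.3° here. β=12.1, B=74. 22·(0.1635 − sin(2π·0.1635)/(2π)) = 0.6003 → s = 9.6003

9.6003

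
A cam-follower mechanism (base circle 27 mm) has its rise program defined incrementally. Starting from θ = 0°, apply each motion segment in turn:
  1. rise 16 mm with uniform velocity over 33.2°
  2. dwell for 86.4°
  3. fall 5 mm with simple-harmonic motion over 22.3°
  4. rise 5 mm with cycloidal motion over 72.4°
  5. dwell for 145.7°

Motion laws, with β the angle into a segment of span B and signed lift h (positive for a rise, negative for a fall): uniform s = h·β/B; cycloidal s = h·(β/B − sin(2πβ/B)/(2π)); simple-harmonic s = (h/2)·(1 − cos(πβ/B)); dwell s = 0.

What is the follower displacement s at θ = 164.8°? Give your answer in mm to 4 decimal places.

seg 1 [0°–33.2°] uniform, h=16: full span → s += 16 → s = 16.0000
seg 2 [33.2°–119.6°] dwell: s stays 16.0000
seg 3 [119.6°–141.9°] simple-harmonic, h=-5: full span → s += -5 → s = 11.0000
seg 4 [141.9°–214.3°] cycloidal, h=5: θ=164.8° here. β=22.9, B=72.4. 5·(0.3163 − sin(2π·0.3163)/(2π)) = 0.8538 → s = 11.8538

11.8538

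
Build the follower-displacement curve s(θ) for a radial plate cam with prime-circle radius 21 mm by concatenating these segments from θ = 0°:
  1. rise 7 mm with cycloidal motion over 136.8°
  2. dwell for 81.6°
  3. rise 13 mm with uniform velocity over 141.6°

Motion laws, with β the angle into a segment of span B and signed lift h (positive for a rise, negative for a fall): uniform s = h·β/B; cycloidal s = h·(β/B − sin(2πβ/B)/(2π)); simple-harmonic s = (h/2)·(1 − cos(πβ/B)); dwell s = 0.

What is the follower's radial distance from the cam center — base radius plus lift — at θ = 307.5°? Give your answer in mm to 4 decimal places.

seg 1 [0°–136.8°] cycloidal, h=7: full span → s += 7 → s = 7.0000
seg 2 [136.8°–218.4°] dwell: s stays 7.0000
seg 3 [218.4°–360°] uniform, h=13: θ=307.5° here. β=89.1, B=141.6. 13·89.1/141.6 = 8.1801 → s = 15.1801
radial distance = base radius + s = 21 + 15.1801 = 36.1801

36.1801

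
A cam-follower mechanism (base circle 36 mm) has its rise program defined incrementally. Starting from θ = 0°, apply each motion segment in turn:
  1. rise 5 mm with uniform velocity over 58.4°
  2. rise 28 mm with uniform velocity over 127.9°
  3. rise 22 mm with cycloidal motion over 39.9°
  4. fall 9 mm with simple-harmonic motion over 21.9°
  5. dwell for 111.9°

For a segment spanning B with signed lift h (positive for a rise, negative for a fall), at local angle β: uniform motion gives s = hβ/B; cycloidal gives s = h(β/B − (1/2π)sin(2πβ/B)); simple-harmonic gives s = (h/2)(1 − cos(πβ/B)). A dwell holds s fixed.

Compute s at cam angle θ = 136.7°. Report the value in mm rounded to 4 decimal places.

seg 1 [0°–58.4°] uniform, h=5: full span → s += 5 → s = 5.0000
seg 2 [58.4°–186.3°] uniform, h=28: θ=136.7° here. β=78.3, B=127.9. 28·78.3/127.9 = 17.1415 → s = 22.1415

22.1415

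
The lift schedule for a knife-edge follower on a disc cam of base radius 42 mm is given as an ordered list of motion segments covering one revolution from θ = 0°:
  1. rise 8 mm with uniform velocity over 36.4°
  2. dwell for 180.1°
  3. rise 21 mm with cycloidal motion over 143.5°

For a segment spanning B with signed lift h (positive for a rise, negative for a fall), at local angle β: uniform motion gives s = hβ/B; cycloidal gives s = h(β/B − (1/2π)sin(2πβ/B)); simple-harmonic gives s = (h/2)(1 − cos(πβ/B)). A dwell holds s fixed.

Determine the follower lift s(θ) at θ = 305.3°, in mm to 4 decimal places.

seg 1 [0°–36.4°] uniform, h=8: full span → s += 8 → s = 8.0000
seg 2 [36.4°–216.5°] dwell: s stays 8.0000
seg 3 [216.5°–360°] cycloidal, h=21: θ=305.3° here. β=88.8, B=143.5. 21·(0.6188 − sin(2π·0.6188)/(2π)) = 15.2649 → s = 23.2649

23.2649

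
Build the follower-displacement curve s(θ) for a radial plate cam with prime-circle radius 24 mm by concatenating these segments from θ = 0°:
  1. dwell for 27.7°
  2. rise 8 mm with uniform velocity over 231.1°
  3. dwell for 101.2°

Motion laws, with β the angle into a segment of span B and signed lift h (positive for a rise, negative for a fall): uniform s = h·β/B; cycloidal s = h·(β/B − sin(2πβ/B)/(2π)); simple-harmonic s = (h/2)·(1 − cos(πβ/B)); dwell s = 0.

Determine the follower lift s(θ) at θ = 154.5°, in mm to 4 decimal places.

seg 1 [0°–27.7°] dwell: s stays 0.0000
seg 2 [27.7°–258.8°] uniform, h=8: θ=154.5° here. β=126.8, B=231.1. 8·126.8/231.1 = 4.3894 → s = 4.3894

4.3894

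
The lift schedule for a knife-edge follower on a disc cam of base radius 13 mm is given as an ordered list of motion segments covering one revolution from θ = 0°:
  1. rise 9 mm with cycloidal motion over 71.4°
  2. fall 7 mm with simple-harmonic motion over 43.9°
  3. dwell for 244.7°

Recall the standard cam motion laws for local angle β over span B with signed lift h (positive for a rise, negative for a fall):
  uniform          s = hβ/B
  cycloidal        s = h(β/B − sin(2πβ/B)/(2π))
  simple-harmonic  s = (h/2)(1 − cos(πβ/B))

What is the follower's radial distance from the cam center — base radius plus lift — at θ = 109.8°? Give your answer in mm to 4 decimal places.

seg 1 [0°–71.4°] cycloidal, h=9: full span → s += 9 → s = 9.0000
seg 2 [71.4°–115.3°] simple-harmonic, h=-7: θ=109.8° here. β=38.4, B=43.9. -7/2·(1 − cos(π·0.8747)) = -6.7324 → s = 2.2676
radial distance = base radius + s = 13 + 2.2676 = 15.2676

15.2676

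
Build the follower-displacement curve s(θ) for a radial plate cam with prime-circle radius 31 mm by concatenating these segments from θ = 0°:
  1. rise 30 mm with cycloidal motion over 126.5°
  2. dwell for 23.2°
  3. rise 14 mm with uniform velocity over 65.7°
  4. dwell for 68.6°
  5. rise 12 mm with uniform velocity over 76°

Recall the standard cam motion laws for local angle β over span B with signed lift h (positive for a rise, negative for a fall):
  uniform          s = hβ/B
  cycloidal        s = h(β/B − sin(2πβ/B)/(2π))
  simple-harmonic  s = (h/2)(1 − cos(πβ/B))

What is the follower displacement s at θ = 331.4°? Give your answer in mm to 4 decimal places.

seg 1 [0°–126.5°] cycloidal, h=30: full span → s += 30 → s = 30.0000
seg 2 [126.5°–149.7°] dwell: s stays 30.0000
seg 3 [149.7°–215.4°] uniform, h=14: full span → s += 14 → s = 44.0000
seg 4 [215.4°–284°] dwell: s stays 44.0000
seg 5 [284°–360°] uniform, h=12: θ=331.4° here. β=47.4, B=76. 12·47.4/76 = 7.4842 → s = 51.4842

51.4842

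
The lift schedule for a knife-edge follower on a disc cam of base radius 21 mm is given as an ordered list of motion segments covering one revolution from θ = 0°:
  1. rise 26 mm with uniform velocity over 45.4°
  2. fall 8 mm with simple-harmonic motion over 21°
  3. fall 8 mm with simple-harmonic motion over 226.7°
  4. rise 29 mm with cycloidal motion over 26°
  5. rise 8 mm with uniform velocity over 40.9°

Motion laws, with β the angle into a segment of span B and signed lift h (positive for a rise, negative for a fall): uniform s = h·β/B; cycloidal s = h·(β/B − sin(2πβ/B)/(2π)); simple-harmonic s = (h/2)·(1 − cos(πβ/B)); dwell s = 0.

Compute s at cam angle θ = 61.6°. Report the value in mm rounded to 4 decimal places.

seg 1 [0°–45.4°] uniform, h=26: full span → s += 26 → s = 26.0000
seg 2 [45.4°–66.4°] simple-harmonic, h=-8: θ=61.6° here. β=16.2, B=21. -8/2·(1 − cos(π·0.7714)) = -7.0123 → s = 18.9877

18.9877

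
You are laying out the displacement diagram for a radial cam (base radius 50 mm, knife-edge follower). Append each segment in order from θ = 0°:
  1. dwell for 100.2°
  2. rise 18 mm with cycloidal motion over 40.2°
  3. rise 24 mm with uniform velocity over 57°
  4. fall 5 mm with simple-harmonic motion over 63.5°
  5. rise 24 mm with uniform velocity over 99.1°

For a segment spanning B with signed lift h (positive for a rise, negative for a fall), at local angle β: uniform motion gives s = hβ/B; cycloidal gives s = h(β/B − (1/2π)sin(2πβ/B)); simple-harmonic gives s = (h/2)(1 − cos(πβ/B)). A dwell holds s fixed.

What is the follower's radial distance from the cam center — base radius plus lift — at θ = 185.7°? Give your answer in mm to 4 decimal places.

seg 1 [0°–100.2°] dwell: s stays 0.0000
seg 2 [100.2°–140.4°] cycloidal, h=18: full span → s += 18 → s = 18.0000
seg 3 [140.4°–197.4°] uniform, h=24: θ=185.7° here. β=45.3, B=57. 24·45.3/57 = 19.0737 → s = 37.0737
radial distance = base radius + s = 50 + 37.0737 = 87.0737

87.0737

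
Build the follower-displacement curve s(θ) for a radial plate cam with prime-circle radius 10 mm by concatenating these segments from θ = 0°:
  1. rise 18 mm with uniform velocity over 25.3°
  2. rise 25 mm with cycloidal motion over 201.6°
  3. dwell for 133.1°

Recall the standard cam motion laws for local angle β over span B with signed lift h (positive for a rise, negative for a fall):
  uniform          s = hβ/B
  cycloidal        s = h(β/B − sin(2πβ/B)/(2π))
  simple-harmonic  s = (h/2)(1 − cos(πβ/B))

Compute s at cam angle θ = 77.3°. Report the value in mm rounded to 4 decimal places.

seg 1 [0°–25.3°] uniform, h=18: full span → s += 18 → s = 18.0000
seg 2 [25.3°–226.9°] cycloidal, h=25: θ=77.3° here. β=52, B=201.6. 25·(0.2579 − sin(2π·0.2579)/(2π)) = 2.4745 → s = 20.4745

20.4745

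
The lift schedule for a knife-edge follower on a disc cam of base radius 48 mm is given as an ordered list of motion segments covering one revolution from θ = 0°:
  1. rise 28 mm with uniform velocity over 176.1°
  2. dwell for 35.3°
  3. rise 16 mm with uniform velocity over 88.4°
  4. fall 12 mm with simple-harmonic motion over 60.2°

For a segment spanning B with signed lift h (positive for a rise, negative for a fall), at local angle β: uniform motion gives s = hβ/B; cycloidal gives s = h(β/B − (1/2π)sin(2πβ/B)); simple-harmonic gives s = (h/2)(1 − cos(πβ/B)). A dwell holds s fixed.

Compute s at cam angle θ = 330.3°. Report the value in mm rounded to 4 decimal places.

seg 1 [0°–176.1°] uniform, h=28: full span → s += 28 → s = 28.0000
seg 2 [176.1°–211.4°] dwell: s stays 28.0000
seg 3 [211.4°–299.8°] uniform, h=16: full span → s += 16 → s = 44.0000
seg 4 [299.8°–360°] simple-harmonic, h=-12: θ=330.3° here. β=30.5, B=60.2. -12/2·(1 − cos(π·0.5066)) = -6.1252 → s = 37.8748

37.8748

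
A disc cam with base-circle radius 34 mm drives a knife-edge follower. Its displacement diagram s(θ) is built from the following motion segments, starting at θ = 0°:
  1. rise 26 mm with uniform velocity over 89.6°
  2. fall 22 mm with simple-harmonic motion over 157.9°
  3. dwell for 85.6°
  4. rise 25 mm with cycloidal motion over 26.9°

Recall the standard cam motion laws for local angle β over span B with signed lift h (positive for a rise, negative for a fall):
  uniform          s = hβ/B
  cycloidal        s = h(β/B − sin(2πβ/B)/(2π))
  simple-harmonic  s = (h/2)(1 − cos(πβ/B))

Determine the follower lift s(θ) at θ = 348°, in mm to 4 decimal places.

seg 1 [0°–89.6°] uniform, h=26: full span → s += 26 → s = 26.0000
seg 2 [89.6°–247.5°] simple-harmonic, h=-22: full span → s += -22 → s = 4.0000
seg 3 [247.5°–333.1°] dwell: s stays 4.0000
seg 4 [333.1°–360°] cycloidal, h=25: θ=348° here. β=14.9, B=26.9. 25·(0.5539 − sin(2π·0.5539)/(2π)) = 15.1696 → s = 19.1696

19.1696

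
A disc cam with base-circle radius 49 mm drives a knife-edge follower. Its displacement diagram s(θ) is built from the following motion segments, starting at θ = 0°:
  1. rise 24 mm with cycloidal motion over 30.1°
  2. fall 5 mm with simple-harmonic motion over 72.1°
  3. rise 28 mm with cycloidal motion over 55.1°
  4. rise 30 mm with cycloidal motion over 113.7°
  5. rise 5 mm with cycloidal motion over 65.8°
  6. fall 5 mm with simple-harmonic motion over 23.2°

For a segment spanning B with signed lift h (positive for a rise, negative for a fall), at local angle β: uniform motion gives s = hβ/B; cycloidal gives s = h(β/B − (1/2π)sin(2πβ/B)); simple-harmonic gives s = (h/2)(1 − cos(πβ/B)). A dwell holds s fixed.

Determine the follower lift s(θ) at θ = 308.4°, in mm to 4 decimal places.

seg 1 [0°–30.1°] cycloidal, h=24: full span → s += 24 → s = 24.0000
seg 2 [30.1°–102.2°] simple-harmonic, h=-5: full span → s += -5 → s = 19.0000
seg 3 [102.2°–157.3°] cycloidal, h=28: full span → s += 28 → s = 47.0000
seg 4 [157.3°–271°] cycloidal, h=30: full span → s += 30 → s = 77.0000
seg 5 [271°–336.8°] cycloidal, h=5: θ=308.4° here. β=37.4, B=65.8. 5·(0.5684 − sin(2π·0.5684)/(2π)) = 3.1735 → s = 80.1735

80.1735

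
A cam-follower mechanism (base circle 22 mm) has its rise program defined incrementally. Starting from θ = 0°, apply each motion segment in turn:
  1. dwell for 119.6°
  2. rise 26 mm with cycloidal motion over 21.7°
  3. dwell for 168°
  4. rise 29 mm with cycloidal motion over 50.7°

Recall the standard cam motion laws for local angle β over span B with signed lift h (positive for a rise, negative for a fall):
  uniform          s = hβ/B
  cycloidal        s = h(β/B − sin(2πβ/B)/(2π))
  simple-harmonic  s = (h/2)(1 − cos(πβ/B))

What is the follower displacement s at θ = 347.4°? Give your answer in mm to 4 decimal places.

seg 1 [0°–119.6°] dwell: s stays 0.0000
seg 2 [119.6°–141.3°] cycloidal, h=26: full span → s += 26 → s = 26.0000
seg 3 [141.3°–309.3°] dwell: s stays 26.0000
seg 4 [309.3°–360°] cycloidal, h=29: θ=347.4° here. β=38.1, B=50.7. 29·(0.7515 − sin(2π·0.7515)/(2π)) = 26.4082 → s = 52.4082

52.4082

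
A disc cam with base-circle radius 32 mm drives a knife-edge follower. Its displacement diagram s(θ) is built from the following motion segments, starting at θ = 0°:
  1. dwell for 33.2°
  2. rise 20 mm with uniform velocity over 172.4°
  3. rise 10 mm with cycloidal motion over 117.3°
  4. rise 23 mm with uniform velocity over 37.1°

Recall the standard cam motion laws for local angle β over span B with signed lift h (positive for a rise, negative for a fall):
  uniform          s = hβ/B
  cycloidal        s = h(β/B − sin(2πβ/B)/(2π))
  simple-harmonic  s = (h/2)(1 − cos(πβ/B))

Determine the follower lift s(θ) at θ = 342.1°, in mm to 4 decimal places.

seg 1 [0°–33.2°] dwell: s stays 0.0000
seg 2 [33.2°–205.6°] uniform, h=20: full span → s += 20 → s = 20.0000
seg 3 [205.6°–322.9°] cycloidal, h=10: full span → s += 10 → s = 30.0000
seg 4 [322.9°–360°] uniform, h=23: θ=342.1° here. β=19.2, B=37.1. 23·19.2/37.1 = 11.9030 → s = 41.9030

41.9030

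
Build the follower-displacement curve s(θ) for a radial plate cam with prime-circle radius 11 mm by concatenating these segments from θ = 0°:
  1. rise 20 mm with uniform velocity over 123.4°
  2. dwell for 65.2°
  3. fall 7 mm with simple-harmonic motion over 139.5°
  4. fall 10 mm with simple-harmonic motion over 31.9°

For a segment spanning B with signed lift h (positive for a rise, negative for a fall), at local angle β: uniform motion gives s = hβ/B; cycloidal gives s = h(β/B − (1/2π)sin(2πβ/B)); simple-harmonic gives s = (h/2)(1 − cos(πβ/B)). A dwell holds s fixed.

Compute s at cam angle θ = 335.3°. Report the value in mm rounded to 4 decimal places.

seg 1 [0°–123.4°] uniform, h=20: full span → s += 20 → s = 20.0000
seg 2 [123.4°–188.6°] dwell: s stays 20.0000
seg 3 [188.6°–328.1°] simple-harmonic, h=-7: full span → s += -7 → s = 13.0000
seg 4 [328.1°–360°] simple-harmonic, h=-10: θ=335.3° here. β=7.2, B=31.9. -10/2·(1 − cos(π·0.2257)) = -1.2052 → s = 11.7948

11.7948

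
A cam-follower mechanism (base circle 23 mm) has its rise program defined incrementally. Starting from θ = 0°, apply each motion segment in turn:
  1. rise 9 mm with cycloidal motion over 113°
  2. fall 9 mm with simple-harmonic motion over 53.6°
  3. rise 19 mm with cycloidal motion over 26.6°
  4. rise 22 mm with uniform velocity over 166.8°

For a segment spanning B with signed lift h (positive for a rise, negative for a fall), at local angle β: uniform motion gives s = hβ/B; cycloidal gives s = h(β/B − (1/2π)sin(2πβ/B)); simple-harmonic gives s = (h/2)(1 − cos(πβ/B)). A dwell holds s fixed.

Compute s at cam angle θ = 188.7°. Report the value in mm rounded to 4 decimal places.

seg 1 [0°–113°] cycloidal, h=9: full span → s += 9 → s = 9.0000
seg 2 [113°–166.6°] simple-harmonic, h=-9: full span → s += -9 → s = 0.0000
seg 3 [166.6°–193.2°] cycloidal, h=19: θ=188.7° here. β=22.1, B=26.6. 19·(0.8308 − sin(2π·0.8308)/(2π)) = 18.4280 → s = 18.4280

18.4280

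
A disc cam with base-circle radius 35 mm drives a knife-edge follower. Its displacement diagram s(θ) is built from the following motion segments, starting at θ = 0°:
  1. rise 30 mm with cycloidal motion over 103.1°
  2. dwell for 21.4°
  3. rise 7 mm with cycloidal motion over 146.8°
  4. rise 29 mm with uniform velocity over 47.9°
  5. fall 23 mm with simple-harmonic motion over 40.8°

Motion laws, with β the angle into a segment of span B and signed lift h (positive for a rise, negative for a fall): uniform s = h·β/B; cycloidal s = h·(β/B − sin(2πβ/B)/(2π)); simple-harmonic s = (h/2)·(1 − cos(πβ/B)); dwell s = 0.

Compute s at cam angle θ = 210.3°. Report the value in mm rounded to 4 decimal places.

seg 1 [0°–103.1°] cycloidal, h=30: full span → s += 30 → s = 30.0000
seg 2 [103.1°–124.5°] dwell: s stays 30.0000
seg 3 [124.5°–271.3°] cycloidal, h=7: θ=210.3° here. β=85.8, B=146.8. 7·(0.5845 − sin(2π·0.5845)/(2π)) = 4.6552 → s = 34.6552

34.6552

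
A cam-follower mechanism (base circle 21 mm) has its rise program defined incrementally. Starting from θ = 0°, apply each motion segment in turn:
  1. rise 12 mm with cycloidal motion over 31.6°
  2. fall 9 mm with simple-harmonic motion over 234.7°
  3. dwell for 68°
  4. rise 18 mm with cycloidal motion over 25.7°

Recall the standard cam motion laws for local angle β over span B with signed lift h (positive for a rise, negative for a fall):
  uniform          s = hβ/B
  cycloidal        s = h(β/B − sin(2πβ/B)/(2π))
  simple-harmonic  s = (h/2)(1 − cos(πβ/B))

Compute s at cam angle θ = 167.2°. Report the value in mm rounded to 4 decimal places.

seg 1 [0°–31.6°] cycloidal, h=12: full span → s += 12 → s = 12.0000
seg 2 [31.6°–266.3°] simple-harmonic, h=-9: θ=167.2° here. β=135.6, B=234.7. -9/2·(1 − cos(π·0.5778)) = -5.5884 → s = 6.4116

6.4116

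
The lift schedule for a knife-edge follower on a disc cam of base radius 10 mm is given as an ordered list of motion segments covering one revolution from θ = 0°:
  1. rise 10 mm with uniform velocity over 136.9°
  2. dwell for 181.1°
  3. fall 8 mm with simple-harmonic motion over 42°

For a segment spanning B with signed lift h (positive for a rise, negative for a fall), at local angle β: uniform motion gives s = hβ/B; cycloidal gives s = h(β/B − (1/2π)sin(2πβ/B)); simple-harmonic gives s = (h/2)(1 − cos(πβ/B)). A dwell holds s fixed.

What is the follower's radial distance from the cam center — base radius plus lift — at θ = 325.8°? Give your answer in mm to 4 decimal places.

seg 1 [0°–136.9°] uniform, h=10: full span → s += 10 → s = 10.0000
seg 2 [136.9°–318°] dwell: s stays 10.0000
seg 3 [318°–360°] simple-harmonic, h=-8: θ=325.8° here. β=7.8, B=42. -8/2·(1 − cos(π·0.1857)) = -0.6617 → s = 9.3383
radial distance = base radius + s = 10 + 9.3383 = 19.3383

19.3383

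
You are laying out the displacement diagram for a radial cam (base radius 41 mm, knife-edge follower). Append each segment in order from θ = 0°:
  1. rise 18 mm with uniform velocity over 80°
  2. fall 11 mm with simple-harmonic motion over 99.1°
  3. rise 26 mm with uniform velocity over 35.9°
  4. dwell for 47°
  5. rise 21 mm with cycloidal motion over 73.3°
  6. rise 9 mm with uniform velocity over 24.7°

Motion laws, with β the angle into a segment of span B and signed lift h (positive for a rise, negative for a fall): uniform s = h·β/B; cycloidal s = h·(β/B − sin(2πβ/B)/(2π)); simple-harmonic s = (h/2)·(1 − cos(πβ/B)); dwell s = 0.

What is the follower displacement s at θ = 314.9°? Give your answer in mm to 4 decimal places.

seg 1 [0°–80°] uniform, h=18: full span → s += 18 → s = 18.0000
seg 2 [80°–179.1°] simple-harmonic, h=-11: full span → s += -11 → s = 7.0000
seg 3 [179.1°–215°] uniform, h=26: full span → s += 26 → s = 33.0000
seg 4 [215°–262°] dwell: s stays 33.0000
seg 5 [262°–335.3°] cycloidal, h=21: θ=314.9° here. β=52.9, B=73.3. 21·(0.7217 − sin(2π·0.7217)/(2π)) = 18.4450 → s = 51.4450

51.4450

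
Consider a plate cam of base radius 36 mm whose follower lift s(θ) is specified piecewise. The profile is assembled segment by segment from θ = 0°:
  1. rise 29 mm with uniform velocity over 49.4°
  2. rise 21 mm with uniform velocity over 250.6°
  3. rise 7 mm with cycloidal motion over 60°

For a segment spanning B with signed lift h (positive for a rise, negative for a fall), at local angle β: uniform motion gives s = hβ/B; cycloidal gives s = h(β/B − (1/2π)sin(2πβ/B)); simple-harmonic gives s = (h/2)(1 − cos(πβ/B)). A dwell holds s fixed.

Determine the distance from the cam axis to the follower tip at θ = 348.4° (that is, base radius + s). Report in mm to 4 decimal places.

seg 1 [0°–49.4°] uniform, h=29: full span → s += 29 → s = 29.0000
seg 2 [49.4°–300°] uniform, h=21: full span → s += 21 → s = 50.0000
seg 3 [300°–360°] cycloidal, h=7: θ=348.4° here. β=48.4, B=60. 7·(0.8067 − sin(2π·0.8067)/(2π)) = 6.6909 → s = 56.6909
radial distance = base radius + s = 36 + 56.6909 = 92.6909

92.6909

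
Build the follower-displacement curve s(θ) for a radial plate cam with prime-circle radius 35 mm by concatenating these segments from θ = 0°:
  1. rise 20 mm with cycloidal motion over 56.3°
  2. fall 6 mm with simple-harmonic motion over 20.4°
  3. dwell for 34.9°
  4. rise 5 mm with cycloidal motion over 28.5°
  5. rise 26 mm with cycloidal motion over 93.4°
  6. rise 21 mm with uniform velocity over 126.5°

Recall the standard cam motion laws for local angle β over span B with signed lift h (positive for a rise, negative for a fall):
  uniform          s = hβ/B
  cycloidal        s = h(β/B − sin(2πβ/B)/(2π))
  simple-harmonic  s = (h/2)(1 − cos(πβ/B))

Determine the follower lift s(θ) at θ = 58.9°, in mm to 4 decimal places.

seg 1 [0°–56.3°] cycloidal, h=20: full span → s += 20 → s = 20.0000
seg 2 [56.3°–76.7°] simple-harmonic, h=-6: θ=58.9° here. β=2.6, B=20.4. -6/2·(1 − cos(π·0.1275)) = -0.2373 → s = 19.7627

19.7627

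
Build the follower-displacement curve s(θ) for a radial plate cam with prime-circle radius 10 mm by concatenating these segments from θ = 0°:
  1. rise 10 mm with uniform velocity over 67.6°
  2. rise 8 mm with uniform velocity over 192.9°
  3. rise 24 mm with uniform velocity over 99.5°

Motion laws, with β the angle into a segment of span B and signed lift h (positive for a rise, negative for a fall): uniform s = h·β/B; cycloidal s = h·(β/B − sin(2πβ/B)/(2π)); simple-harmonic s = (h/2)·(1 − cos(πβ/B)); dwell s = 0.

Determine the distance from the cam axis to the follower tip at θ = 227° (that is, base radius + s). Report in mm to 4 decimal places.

seg 1 [0°–67.6°] uniform, h=10: full span → s += 10 → s = 10.0000
seg 2 [67.6°–260.5°] uniform, h=8: θ=227° here. β=159.4, B=192.9. 8·159.4/192.9 = 6.6107 → s = 16.6107
radial distance = base radius + s = 10 + 16.6107 = 26.6107

26.6107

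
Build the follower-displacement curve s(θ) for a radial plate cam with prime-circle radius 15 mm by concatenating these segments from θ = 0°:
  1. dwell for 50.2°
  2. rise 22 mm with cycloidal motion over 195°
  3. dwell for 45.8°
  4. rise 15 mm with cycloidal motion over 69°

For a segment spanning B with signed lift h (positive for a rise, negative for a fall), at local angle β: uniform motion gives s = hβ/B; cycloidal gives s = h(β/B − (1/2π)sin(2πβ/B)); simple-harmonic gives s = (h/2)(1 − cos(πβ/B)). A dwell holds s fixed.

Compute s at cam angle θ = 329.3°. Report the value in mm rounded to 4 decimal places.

seg 1 [0°–50.2°] dwell: s stays 0.0000
seg 2 [50.2°–245.2°] cycloidal, h=22: full span → s += 22 → s = 22.0000
seg 3 [245.2°–291°] dwell: s stays 22.0000
seg 4 [291°–360°] cycloidal, h=15: θ=329.3° here. β=38.3, B=69. 15·(0.5551 − sin(2π·0.5551)/(2π)) = 9.1358 → s = 31.1358

31.1358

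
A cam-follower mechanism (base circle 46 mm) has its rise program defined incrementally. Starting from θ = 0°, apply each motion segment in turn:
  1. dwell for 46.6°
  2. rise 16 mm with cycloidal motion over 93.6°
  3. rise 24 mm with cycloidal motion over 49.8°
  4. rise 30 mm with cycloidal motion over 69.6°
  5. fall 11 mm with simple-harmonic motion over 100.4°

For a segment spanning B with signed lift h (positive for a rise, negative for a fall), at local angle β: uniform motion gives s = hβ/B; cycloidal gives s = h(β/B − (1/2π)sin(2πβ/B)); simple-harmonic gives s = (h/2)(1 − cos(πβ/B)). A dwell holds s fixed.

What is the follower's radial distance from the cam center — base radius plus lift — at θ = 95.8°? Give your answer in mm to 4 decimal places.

seg 1 [0°–46.6°] dwell: s stays 0.0000
seg 2 [46.6°–140.2°] cycloidal, h=16: θ=95.8° here. β=49.2, B=93.6. 16·(0.5256 − sin(2π·0.5256)/(2π)) = 8.8187 → s = 8.8187
radial distance = base radius + s = 46 + 8.8187 = 54.8187

54.8187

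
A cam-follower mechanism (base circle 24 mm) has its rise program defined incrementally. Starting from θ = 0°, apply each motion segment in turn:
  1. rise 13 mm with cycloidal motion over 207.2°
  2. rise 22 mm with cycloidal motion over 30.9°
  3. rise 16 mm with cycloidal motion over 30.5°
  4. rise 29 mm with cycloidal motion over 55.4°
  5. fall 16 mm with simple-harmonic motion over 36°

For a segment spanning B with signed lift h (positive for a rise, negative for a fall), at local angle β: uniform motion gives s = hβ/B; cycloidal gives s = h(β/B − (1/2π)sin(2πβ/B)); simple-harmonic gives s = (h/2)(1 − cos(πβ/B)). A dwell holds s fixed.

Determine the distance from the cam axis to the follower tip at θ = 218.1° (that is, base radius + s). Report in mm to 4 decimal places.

seg 1 [0°–207.2°] cycloidal, h=13: full span → s += 13 → s = 13.0000
seg 2 [207.2°–238.1°] cycloidal, h=22: θ=218.1° here. β=10.9, B=30.9. 22·(0.3528 − sin(2π·0.3528)/(2π)) = 4.9638 → s = 17.9638
radial distance = base radius + s = 24 + 17.9638 = 41.9638

41.9638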